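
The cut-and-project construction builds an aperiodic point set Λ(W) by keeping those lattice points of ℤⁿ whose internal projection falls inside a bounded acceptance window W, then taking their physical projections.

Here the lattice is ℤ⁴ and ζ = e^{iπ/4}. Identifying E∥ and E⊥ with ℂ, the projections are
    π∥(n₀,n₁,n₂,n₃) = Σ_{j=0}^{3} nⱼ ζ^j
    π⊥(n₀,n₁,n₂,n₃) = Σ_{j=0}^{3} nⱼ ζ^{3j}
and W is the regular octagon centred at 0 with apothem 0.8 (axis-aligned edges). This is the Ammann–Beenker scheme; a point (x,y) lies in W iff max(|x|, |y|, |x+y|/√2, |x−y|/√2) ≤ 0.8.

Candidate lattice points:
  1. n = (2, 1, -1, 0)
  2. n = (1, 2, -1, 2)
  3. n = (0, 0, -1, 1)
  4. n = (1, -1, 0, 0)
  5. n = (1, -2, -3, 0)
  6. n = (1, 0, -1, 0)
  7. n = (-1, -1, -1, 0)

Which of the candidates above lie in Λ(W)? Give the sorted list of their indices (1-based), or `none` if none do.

Internal map: ζ^{3j} for j=0..3 gives (1,0), (−√2/2,√2/2), (0,−1), (√2/2,√2/2).
#1 (2, 1, -1, 0): internal (1.2929, 1.7071); octagon support 2.1213 vs apothem 0.8 → ∉ W
#2 (1, 2, -1, 2): internal (1.0000, 3.8284); octagon support 3.8284 vs apothem 0.8 → ∉ W
#3 (0, 0, -1, 1): internal (0.7071, 1.7071); octagon support 1.7071 vs apothem 0.8 → ∉ W
#4 (1, -1, 0, 0): internal (1.7071, -0.7071); octagon support 1.7071 vs apothem 0.8 → ∉ W
#5 (1, -2, -3, 0): internal (2.4142, 1.5858); octagon support 2.8284 vs apothem 0.8 → ∉ W
#6 (1, 0, -1, 0): internal (1.0000, 1.0000); octagon support 1.4142 vs apothem 0.8 → ∉ W
#7 (-1, -1, -1, 0): internal (-0.2929, 0.2929); octagon support 0.4142 vs apothem 0.8 → ∈ W

7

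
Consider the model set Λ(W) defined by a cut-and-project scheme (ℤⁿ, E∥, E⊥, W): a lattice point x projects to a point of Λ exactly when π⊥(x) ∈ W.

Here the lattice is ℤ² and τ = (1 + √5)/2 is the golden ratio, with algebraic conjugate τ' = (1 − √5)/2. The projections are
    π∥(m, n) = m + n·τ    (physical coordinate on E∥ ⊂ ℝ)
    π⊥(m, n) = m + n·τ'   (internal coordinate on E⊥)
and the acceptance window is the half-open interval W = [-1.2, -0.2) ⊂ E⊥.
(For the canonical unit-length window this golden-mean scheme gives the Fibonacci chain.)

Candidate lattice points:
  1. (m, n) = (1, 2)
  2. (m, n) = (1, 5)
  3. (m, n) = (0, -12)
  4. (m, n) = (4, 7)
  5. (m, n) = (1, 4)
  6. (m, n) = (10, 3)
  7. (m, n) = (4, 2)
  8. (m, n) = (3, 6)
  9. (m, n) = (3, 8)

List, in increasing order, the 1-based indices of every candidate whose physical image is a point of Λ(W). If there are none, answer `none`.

1, 4, 8

Compute τ' = (1−√5)/2 = -0.6180, so π⊥(m,n) = m -0.6180·n.
[1] lift (1,2): star map gives -0.2361; window check -1.2 ≤ -0.2361 < -0.2 is true → IN Λ
[2] lift (1,5): star map gives -2.0902; window check -1.2 ≤ -2.0902 < -0.2 is false → out
[3] lift (0,-12): star map gives 7.4164; window check -1.2 ≤ 7.4164 < -0.2 is false → out
[4] lift (4,7): star map gives -0.3262; window check -1.2 ≤ -0.3262 < -0.2 is true → IN Λ
[5] lift (1,4): star map gives -1.4721; window check -1.2 ≤ -1.4721 < -0.2 is false → out
[6] lift (10,3): star map gives 8.1459; window check -1.2 ≤ 8.1459 < -0.2 is false → out
[7] lift (4,2): star map gives 2.7639; window check -1.2 ≤ 2.7639 < -0.2 is false → out
[8] lift (3,6): star map gives -0.7082; window check -1.2 ≤ -0.7082 < -0.2 is true → IN Λ
[9] lift (3,8): star map gives -1.9443; window check -1.2 ≤ -1.9443 < -0.2 is false → out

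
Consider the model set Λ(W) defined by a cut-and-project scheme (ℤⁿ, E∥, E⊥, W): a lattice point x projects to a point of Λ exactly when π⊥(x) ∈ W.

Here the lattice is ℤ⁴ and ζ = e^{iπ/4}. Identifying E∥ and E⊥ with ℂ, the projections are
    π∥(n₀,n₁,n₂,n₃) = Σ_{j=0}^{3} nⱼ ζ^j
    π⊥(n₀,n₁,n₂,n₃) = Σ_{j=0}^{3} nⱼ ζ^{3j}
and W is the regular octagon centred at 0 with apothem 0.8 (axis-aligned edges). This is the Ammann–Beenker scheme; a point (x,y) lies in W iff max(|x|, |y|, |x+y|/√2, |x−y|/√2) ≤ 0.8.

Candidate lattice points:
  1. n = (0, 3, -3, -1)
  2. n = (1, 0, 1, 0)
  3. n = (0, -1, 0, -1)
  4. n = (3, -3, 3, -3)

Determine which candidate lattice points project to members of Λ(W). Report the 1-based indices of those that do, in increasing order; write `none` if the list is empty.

none

With ζ = e^{iπ/4} the internal vectors are ζ^0,ζ^3,ζ^6,ζ^9.
candidate 1: n = (0, 3, -3, -1) → π⊥ ≈ (-2.8284, +4.4142); max(|x|,|y|,|x±y|/√2) = 5.1213 > 0.8 ⇒ ∉ W
candidate 2: n = (1, 0, 1, 0) → π⊥ ≈ (+1.0000, -1.0000); max(|x|,|y|,|x±y|/√2) = 1.4142 > 0.8 ⇒ ∉ W
candidate 3: n = (0, -1, 0, -1) → π⊥ ≈ (+0.0000, -1.4142); max(|x|,|y|,|x±y|/√2) = 1.4142 > 0.8 ⇒ ∉ W
candidate 4: n = (3, -3, 3, -3) → π⊥ ≈ (+3.0000, -7.2426); max(|x|,|y|,|x±y|/√2) = 7.2426 > 0.8 ⇒ ∉ W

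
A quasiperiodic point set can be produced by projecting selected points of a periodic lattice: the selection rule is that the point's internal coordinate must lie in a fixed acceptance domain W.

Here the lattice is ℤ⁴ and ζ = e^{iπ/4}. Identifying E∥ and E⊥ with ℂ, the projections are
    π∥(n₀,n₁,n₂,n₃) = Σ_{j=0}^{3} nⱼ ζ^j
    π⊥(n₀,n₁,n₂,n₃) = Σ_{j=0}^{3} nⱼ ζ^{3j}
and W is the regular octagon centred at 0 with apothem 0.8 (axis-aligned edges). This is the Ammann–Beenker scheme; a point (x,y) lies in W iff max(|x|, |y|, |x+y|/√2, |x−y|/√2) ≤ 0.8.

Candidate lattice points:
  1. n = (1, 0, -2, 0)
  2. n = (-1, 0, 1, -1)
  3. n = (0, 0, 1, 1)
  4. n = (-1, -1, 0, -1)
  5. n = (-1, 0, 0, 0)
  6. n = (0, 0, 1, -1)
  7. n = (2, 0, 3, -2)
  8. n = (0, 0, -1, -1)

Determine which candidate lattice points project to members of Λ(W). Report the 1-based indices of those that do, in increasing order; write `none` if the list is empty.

Internal map: ζ^{3j} for j=0..3 gives (1,0), (−√2/2,√2/2), (0,−1), (√2/2,√2/2).
#1 (1, 0, -2, 0): internal (1.0000, 2.0000); octagon support 2.1213 vs apothem 0.8 → ∉ W
#2 (-1, 0, 1, -1): internal (-1.7071, -1.7071); octagon support 2.4142 vs apothem 0.8 → ∉ W
#3 (0, 0, 1, 1): internal (0.7071, -0.2929); octagon support 0.7071 vs apothem 0.8 → ∈ W
#4 (-1, -1, 0, -1): internal (-1.0000, -1.4142); octagon support 1.7071 vs apothem 0.8 → ∉ W
#5 (-1, 0, 0, 0): internal (-1.0000, 0.0000); octagon support 1.0000 vs apothem 0.8 → ∉ W
#6 (0, 0, 1, -1): internal (-0.7071, -1.7071); octagon support 1.7071 vs apothem 0.8 → ∉ W
#7 (2, 0, 3, -2): internal (0.5858, -4.4142); octagon support 4.4142 vs apothem 0.8 → ∉ W
#8 (0, 0, -1, -1): internal (-0.7071, 0.2929); octagon support 0.7071 vs apothem 0.8 → ∈ W

3, 8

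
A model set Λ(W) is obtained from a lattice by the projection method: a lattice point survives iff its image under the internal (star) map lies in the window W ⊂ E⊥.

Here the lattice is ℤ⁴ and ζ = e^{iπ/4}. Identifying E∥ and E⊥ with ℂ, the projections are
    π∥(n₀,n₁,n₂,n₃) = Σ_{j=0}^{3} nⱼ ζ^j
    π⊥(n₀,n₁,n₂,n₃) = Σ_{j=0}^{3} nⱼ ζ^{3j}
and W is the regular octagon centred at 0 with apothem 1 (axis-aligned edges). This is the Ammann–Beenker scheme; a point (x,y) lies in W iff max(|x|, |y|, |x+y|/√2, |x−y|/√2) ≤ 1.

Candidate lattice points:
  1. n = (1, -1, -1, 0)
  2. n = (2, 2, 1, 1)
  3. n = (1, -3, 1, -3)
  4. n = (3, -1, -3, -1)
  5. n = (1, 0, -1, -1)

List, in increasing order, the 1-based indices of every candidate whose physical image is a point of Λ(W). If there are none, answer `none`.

5

π⊥(n) = n₀ + n₁ζ³ + n₂ζ⁶ + n₃ζ⁹ where ζ = e^{iπ/4}.
candidate 1: n = (1, -1, -1, 0) → π⊥ ≈ (+1.7071, +0.2929); max(|x|,|y|,|x±y|/√2) = 1.7071 > 1 ⇒ ∉ W
candidate 2: n = (2, 2, 1, 1) → π⊥ ≈ (+1.2929, +1.1213); max(|x|,|y|,|x±y|/√2) = 1.7071 > 1 ⇒ ∉ W
candidate 3: n = (1, -3, 1, -3) → π⊥ ≈ (+1.0000, -5.2426); max(|x|,|y|,|x±y|/√2) = 5.2426 > 1 ⇒ ∉ W
candidate 4: n = (3, -1, -3, -1) → π⊥ ≈ (+3.0000, +1.5858); max(|x|,|y|,|x±y|/√2) = 3.2426 > 1 ⇒ ∉ W
candidate 5: n = (1, 0, -1, -1) → π⊥ ≈ (+0.2929, +0.2929); max(|x|,|y|,|x±y|/√2) = 0.4142 ≤ 1 ⇒ ∈ W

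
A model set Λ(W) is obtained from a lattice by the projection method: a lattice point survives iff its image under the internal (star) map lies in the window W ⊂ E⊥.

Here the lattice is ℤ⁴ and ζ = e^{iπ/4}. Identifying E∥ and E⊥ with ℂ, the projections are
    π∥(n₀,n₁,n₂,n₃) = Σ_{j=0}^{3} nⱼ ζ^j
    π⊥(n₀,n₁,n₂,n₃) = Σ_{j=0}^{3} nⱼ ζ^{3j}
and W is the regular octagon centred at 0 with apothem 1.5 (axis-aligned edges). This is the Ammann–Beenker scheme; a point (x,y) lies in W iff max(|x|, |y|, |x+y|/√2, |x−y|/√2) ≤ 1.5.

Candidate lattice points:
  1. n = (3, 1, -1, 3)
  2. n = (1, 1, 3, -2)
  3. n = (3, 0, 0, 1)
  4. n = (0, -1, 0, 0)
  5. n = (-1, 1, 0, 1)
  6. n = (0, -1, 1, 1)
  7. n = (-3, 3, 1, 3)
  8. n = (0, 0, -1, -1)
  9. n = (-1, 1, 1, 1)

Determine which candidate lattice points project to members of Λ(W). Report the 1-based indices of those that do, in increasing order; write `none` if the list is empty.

4, 8, 9

Internal map: ζ^{3j} for j=0..3 gives (1,0), (−√2/2,√2/2), (0,−1), (√2/2,√2/2).
#1 (3, 1, -1, 3): internal (4.4142, 3.8284); octagon support 5.8284 vs apothem 1.5 → ∉ W
#2 (1, 1, 3, -2): internal (-1.1213, -3.7071); octagon support 3.7071 vs apothem 1.5 → ∉ W
#3 (3, 0, 0, 1): internal (3.7071, 0.7071); octagon support 3.7071 vs apothem 1.5 → ∉ W
#4 (0, -1, 0, 0): internal (0.7071, -0.7071); octagon support 1.0000 vs apothem 1.5 → ∈ W
#5 (-1, 1, 0, 1): internal (-1.0000, 1.4142); octagon support 1.7071 vs apothem 1.5 → ∉ W
#6 (0, -1, 1, 1): internal (1.4142, -1.0000); octagon support 1.7071 vs apothem 1.5 → ∉ W
#7 (-3, 3, 1, 3): internal (-3.0000, 3.2426); octagon support 4.4142 vs apothem 1.5 → ∉ W
#8 (0, 0, -1, -1): internal (-0.7071, 0.2929); octagon support 0.7071 vs apothem 1.5 → ∈ W
#9 (-1, 1, 1, 1): internal (-1.0000, 0.4142); octagon support 1.0000 vs apothem 1.5 → ∈ W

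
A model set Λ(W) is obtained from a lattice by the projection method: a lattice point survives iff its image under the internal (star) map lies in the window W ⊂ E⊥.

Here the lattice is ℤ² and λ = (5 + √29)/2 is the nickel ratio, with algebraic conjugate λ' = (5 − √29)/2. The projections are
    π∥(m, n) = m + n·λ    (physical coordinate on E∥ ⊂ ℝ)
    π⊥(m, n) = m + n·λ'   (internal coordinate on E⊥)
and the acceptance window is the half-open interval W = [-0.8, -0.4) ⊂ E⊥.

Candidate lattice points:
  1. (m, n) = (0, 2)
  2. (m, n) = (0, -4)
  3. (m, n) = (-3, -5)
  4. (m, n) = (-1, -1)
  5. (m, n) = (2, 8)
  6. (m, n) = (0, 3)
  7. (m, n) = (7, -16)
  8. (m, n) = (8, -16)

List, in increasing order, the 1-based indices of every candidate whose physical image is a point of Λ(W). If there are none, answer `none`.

λ' = (5−√29)/2 ≈ -0.19258.
candidate 1: (m,n)=(0,2) → π∥ = 0+2·λ ≈ 10.38516, π⊥ = 0+2·λ' ≈ -0.38516 ∉ [-0.8, -0.4) ⇒ out
candidate 2: (m,n)=(0,-4) → π∥ = 0-4·λ ≈ -20.77033, π⊥ = 0-4·λ' ≈ 0.77033 ∉ [-0.8, -0.4) ⇒ out
candidate 3: (m,n)=(-3,-5) → π∥ = -3-5·λ ≈ -28.96291, π⊥ = -3-5·λ' ≈ -2.03709 ∉ [-0.8, -0.4) ⇒ out
candidate 4: (m,n)=(-1,-1) → π∥ = -1-1·λ ≈ -6.19258, π⊥ = -1-1·λ' ≈ -0.80742 ∉ [-0.8, -0.4) ⇒ out
candidate 5: (m,n)=(2,8) → π∥ = 2+8·λ ≈ 43.54066, π⊥ = 2+8·λ' ≈ 0.45934 ∉ [-0.8, -0.4) ⇒ out
candidate 6: (m,n)=(0,3) → π∥ = 0+3·λ ≈ 15.57775, π⊥ = 0+3·λ' ≈ -0.57775 ∈ [-0.8, -0.4) ⇒ IN Λ
candidate 7: (m,n)=(7,-16) → π∥ = 7-16·λ ≈ -76.08132, π⊥ = 7-16·λ' ≈ 10.08132 ∉ [-0.8, -0.4) ⇒ out
candidate 8: (m,n)=(8,-16) → π∥ = 8-16·λ ≈ -75.08132, π⊥ = 8-16·λ' ≈ 11.08132 ∉ [-0.8, -0.4) ⇒ out

6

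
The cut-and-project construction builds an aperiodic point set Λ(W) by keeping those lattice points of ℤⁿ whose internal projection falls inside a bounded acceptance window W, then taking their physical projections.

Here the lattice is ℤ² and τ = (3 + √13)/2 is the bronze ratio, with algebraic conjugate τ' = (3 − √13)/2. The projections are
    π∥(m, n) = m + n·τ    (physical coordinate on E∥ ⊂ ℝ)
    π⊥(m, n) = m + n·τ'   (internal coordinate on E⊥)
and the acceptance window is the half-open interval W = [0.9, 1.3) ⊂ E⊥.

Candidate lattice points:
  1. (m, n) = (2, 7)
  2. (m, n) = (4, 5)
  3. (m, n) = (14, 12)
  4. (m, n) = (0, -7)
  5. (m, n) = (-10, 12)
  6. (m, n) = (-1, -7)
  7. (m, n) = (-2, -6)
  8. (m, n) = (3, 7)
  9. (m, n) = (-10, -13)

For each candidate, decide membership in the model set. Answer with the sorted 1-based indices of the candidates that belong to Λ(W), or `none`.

6

τ' = (3−√13)/2 ≈ -0.3028.
candidate 1: (m,n)=(2,7) → π∥ = 2+7·τ ≈ 25.1194, π⊥ = 2+7·τ' ≈ -0.1194 ∉ [0.9, 1.3) ⇒ out
candidate 2: (m,n)=(4,5) → π∥ = 4+5·τ ≈ 20.5139, π⊥ = 4+5·τ' ≈ 2.4861 ∉ [0.9, 1.3) ⇒ out
candidate 3: (m,n)=(14,12) → π∥ = 14+12·τ ≈ 53.6333, π⊥ = 14+12·τ' ≈ 10.3667 ∉ [0.9, 1.3) ⇒ out
candidate 4: (m,n)=(0,-7) → π∥ = 0-7·τ ≈ -23.1194, π⊥ = 0-7·τ' ≈ 2.1194 ∉ [0.9, 1.3) ⇒ out
candidate 5: (m,n)=(-10,12) → π∥ = -10+12·τ ≈ 29.6333, π⊥ = -10+12·τ' ≈ -13.6333 ∉ [0.9, 1.3) ⇒ out
candidate 6: (m,n)=(-1,-7) → π∥ = -1-7·τ ≈ -24.1194, π⊥ = -1-7·τ' ≈ 1.1194 ∈ [0.9, 1.3) ⇒ IN Λ
candidate 7: (m,n)=(-2,-6) → π∥ = -2-6·τ ≈ -21.8167, π⊥ = -2-6·τ' ≈ -0.1833 ∉ [0.9, 1.3) ⇒ out
candidate 8: (m,n)=(3,7) → π∥ = 3+7·τ ≈ 26.1194, π⊥ = 3+7·τ' ≈ 0.8806 ∉ [0.9, 1.3) ⇒ out
candidate 9: (m,n)=(-10,-13) → π∥ = -10-13·τ ≈ -52.9361, π⊥ = -10-13·τ' ≈ -6.0639 ∉ [0.9, 1.3) ⇒ out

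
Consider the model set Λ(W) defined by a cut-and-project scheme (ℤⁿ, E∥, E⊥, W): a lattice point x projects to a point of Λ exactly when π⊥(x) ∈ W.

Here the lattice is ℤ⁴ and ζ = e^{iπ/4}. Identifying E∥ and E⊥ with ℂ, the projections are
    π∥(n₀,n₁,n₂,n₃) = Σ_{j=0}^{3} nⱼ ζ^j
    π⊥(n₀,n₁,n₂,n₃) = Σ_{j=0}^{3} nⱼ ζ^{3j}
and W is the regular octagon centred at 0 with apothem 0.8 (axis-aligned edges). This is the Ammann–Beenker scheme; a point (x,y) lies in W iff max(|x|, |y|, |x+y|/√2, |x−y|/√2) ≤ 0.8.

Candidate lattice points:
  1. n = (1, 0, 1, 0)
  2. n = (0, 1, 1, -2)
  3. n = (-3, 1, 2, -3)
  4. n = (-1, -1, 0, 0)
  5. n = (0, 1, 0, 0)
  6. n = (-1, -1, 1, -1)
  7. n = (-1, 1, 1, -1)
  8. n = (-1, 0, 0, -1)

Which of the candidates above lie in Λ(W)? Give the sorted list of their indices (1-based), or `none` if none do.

π⊥(n) = n₀ + n₁ζ³ + n₂ζ⁶ + n₃ζ⁹ where ζ = e^{iπ/4}.
candidate 1: n = (1, 0, 1, 0) → π⊥ ≈ (+1.000000, -1.000000); max(|x|,|y|,|x±y|/√2) = 1.414214 > 0.8 ⇒ ∉ W
candidate 2: n = (0, 1, 1, -2) → π⊥ ≈ (-2.121320, -1.707107); max(|x|,|y|,|x±y|/√2) = 2.707107 > 0.8 ⇒ ∉ W
candidate 3: n = (-3, 1, 2, -3) → π⊥ ≈ (-5.828427, -3.414214); max(|x|,|y|,|x±y|/√2) = 6.535534 > 0.8 ⇒ ∉ W
candidate 4: n = (-1, -1, 0, 0) → π⊥ ≈ (-0.292893, -0.707107); max(|x|,|y|,|x±y|/√2) = 0.707107 ≤ 0.8 ⇒ ∈ W
candidate 5: n = (0, 1, 0, 0) → π⊥ ≈ (-0.707107, +0.707107); max(|x|,|y|,|x±y|/√2) = 1.000000 > 0.8 ⇒ ∉ W
candidate 6: n = (-1, -1, 1, -1) → π⊥ ≈ (-1.000000, -2.414214); max(|x|,|y|,|x±y|/√2) = 2.414214 > 0.8 ⇒ ∉ W
candidate 7: n = (-1, 1, 1, -1) → π⊥ ≈ (-2.414214, -1.000000); max(|x|,|y|,|x±y|/√2) = 2.414214 > 0.8 ⇒ ∉ W
candidate 8: n = (-1, 0, 0, -1) → π⊥ ≈ (-1.707107, -0.707107); max(|x|,|y|,|x±y|/√2) = 1.707107 > 0.8 ⇒ ∉ W

4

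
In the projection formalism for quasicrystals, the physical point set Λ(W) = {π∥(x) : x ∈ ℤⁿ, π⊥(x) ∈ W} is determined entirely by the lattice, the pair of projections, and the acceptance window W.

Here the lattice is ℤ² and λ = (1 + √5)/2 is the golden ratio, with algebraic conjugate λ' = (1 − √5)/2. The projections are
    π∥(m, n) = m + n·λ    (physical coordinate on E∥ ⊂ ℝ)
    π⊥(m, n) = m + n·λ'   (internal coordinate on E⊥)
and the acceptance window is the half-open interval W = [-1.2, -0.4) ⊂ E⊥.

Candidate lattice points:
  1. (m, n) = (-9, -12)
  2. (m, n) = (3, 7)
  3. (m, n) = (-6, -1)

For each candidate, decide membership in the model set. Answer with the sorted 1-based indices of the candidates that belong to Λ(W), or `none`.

λ' = (1−√5)/2 ≈ -0.6180.
candidate 1: (m,n)=(-9,-12) → π∥ = -9-12·λ ≈ -28.4164, π⊥ = -9-12·λ' ≈ -1.5836 ∉ [-1.2, -0.4) ⇒ out
candidate 2: (m,n)=(3,7) → π∥ = 3+7·λ ≈ 14.3262, π⊥ = 3+7·λ' ≈ -1.3262 ∉ [-1.2, -0.4) ⇒ out
candidate 3: (m,n)=(-6,-1) → π∥ = -6-1·λ ≈ -7.6180, π⊥ = -6-1·λ' ≈ -5.3820 ∉ [-1.2, -0.4) ⇒ out

none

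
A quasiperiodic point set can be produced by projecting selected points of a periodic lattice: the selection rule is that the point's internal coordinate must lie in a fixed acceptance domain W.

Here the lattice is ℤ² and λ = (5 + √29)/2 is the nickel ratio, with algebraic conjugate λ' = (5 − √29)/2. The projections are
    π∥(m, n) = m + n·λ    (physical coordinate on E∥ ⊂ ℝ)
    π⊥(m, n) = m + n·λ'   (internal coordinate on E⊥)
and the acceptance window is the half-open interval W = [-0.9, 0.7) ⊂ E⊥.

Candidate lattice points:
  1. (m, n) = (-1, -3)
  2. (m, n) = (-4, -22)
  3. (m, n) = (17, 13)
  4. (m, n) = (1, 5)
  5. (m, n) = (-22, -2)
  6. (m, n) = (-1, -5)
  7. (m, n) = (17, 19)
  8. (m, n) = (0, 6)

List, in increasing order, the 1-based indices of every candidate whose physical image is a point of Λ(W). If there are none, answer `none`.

λ' = (5−√29)/2 ≈ -0.1926.
[1] lift (-1,-3): star map gives -0.4223; window check -0.9 ≤ -0.4223 < 0.7 is true → IN Λ
[2] lift (-4,-22): star map gives 0.2368; window check -0.9 ≤ 0.2368 < 0.7 is true → IN Λ
[3] lift (17,13): star map gives 14.4964; window check -0.9 ≤ 14.4964 < 0.7 is false → out
[4] lift (1,5): star map gives 0.0371; window check -0.9 ≤ 0.0371 < 0.7 is true → IN Λ
[5] lift (-22,-2): star map gives -21.6148; window check -0.9 ≤ -21.6148 < 0.7 is false → out
[6] lift (-1,-5): star map gives -0.0371; window check -0.9 ≤ -0.0371 < 0.7 is true → IN Λ
[7] lift (17,19): star map gives 13.3409; window check -0.9 ≤ 13.3409 < 0.7 is false → out
[8] lift (0,6): star map gives -1.1555; window check -0.9 ≤ -1.1555 < 0.7 is false → out

1, 2, 4, 6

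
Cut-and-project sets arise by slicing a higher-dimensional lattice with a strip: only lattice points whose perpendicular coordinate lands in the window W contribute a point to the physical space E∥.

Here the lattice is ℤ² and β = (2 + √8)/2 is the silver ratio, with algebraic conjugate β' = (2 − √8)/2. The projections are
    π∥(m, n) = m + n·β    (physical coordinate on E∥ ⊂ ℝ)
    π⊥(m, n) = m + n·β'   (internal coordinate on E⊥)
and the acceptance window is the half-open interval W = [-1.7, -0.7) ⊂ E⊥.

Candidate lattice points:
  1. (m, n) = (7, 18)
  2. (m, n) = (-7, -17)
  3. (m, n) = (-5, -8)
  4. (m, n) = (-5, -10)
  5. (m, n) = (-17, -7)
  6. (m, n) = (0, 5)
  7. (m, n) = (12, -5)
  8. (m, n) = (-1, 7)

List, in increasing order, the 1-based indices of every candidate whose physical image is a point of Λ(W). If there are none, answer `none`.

Compute β' = (2−√8)/2 = -0.414214, so π⊥(m,n) = m -0.414214·n.
#1 (7,18): internal coord 7 + (18)·β' = -0.455844; -0.455844 ∉ [-1.7, -0.7) → out
#2 (-7,-17): internal coord -7 + (-17)·β' = +0.041631; +0.041631 ∉ [-1.7, -0.7) → out
#3 (-5,-8): internal coord -5 + (-8)·β' = -1.686292; -1.686292 ∈ [-1.7, -0.7) → IN Λ
#4 (-5,-10): internal coord -5 + (-10)·β' = -0.857864; -0.857864 ∈ [-1.7, -0.7) → IN Λ
#5 (-17,-7): internal coord -17 + (-7)·β' = -14.100505; -14.100505 ∉ [-1.7, -0.7) → out
#6 (0,5): internal coord 0 + (5)·β' = -2.071068; -2.071068 ∉ [-1.7, -0.7) → out
#7 (12,-5): internal coord 12 + (-5)·β' = +14.071068; +14.071068 ∉ [-1.7, -0.7) → out
#8 (-1,7): internal coord -1 + (7)·β' = -3.899495; -3.899495 ∉ [-1.7, -0.7) → out

3, 4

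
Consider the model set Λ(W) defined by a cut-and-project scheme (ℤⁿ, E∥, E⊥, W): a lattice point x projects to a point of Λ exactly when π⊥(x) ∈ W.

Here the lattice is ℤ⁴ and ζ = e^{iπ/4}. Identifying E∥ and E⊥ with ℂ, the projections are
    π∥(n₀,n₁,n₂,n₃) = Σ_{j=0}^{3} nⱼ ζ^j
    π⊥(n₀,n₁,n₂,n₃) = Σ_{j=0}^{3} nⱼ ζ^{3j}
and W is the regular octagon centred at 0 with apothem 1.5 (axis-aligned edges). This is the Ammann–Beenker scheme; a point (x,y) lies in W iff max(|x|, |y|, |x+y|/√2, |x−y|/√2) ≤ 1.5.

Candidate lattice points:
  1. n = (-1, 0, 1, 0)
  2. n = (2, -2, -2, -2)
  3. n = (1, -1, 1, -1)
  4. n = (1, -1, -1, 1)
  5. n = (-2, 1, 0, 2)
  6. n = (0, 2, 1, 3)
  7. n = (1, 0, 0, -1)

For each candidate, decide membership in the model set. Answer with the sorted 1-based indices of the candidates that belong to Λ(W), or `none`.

π⊥(n) = n₀ + n₁ζ³ + n₂ζ⁶ + n₃ζ⁹ where ζ = e^{iπ/4}.
#1 (-1, 0, 1, 0): internal (-1.0000, -1.0000); octagon support 1.4142 vs apothem 1.5 → ∈ W
#2 (2, -2, -2, -2): internal (2.0000, -0.8284); octagon support 2.0000 vs apothem 1.5 → ∉ W
#3 (1, -1, 1, -1): internal (1.0000, -2.4142); octagon support 2.4142 vs apothem 1.5 → ∉ W
#4 (1, -1, -1, 1): internal (2.4142, 1.0000); octagon support 2.4142 vs apothem 1.5 → ∉ W
#5 (-2, 1, 0, 2): internal (-1.2929, 2.1213); octagon support 2.4142 vs apothem 1.5 → ∉ W
#6 (0, 2, 1, 3): internal (0.7071, 2.5355); octagon support 2.5355 vs apothem 1.5 → ∉ W
#7 (1, 0, 0, -1): internal (0.2929, -0.7071); octagon support 0.7071 vs apothem 1.5 → ∈ W

1, 7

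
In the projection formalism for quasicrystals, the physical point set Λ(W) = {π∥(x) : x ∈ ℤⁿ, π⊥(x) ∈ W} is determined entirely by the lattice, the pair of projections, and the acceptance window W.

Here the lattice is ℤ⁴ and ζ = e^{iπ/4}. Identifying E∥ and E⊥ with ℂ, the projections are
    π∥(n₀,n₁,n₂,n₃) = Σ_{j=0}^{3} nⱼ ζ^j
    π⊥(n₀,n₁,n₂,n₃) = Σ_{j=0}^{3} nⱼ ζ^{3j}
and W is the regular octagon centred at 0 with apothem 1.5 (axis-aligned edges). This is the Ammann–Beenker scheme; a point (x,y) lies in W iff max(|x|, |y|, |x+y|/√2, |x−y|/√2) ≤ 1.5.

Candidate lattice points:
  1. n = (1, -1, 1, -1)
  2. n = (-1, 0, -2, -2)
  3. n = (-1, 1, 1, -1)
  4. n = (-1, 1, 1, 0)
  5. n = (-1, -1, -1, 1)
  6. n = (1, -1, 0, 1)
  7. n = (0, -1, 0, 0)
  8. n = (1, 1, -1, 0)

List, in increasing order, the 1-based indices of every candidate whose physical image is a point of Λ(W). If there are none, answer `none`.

With ζ = e^{iπ/4} the internal vectors are ζ^0,ζ^3,ζ^6,ζ^9.
candidate 1: n = (1, -1, 1, -1) → π⊥ ≈ (+1.000000, -2.414214); max(|x|,|y|,|x±y|/√2) = 2.414214 > 1.5 ⇒ ∉ W
candidate 2: n = (-1, 0, -2, -2) → π⊥ ≈ (-2.414214, +0.585786); max(|x|,|y|,|x±y|/√2) = 2.414214 > 1.5 ⇒ ∉ W
candidate 3: n = (-1, 1, 1, -1) → π⊥ ≈ (-2.414214, -1.000000); max(|x|,|y|,|x±y|/√2) = 2.414214 > 1.5 ⇒ ∉ W
candidate 4: n = (-1, 1, 1, 0) → π⊥ ≈ (-1.707107, -0.292893); max(|x|,|y|,|x±y|/√2) = 1.707107 > 1.5 ⇒ ∉ W
candidate 5: n = (-1, -1, -1, 1) → π⊥ ≈ (+0.414214, +1.000000); max(|x|,|y|,|x±y|/√2) = 1.000000 ≤ 1.5 ⇒ ∈ W
candidate 6: n = (1, -1, 0, 1) → π⊥ ≈ (+2.414214, +0.000000); max(|x|,|y|,|x±y|/√2) = 2.414214 > 1.5 ⇒ ∉ W
candidate 7: n = (0, -1, 0, 0) → π⊥ ≈ (+0.707107, -0.707107); max(|x|,|y|,|x±y|/√2) = 1.000000 ≤ 1.5 ⇒ ∈ W
candidate 8: n = (1, 1, -1, 0) → π⊥ ≈ (+0.292893, +1.707107); max(|x|,|y|,|x±y|/√2) = 1.707107 > 1.5 ⇒ ∉ W

5, 7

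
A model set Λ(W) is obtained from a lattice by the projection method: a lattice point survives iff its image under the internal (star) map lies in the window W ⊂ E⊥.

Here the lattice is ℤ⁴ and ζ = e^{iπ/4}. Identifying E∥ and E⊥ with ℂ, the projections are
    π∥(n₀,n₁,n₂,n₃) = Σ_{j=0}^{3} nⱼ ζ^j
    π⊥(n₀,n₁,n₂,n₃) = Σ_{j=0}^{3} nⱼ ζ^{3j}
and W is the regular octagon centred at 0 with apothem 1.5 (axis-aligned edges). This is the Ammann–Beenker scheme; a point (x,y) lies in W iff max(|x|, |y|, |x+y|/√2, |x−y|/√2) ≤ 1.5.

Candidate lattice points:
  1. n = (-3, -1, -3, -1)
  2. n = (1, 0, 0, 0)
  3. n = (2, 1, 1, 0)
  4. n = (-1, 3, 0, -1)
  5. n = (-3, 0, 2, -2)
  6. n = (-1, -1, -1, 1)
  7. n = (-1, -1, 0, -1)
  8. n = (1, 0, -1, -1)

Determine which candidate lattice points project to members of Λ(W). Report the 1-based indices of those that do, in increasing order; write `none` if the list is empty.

With ζ = e^{iπ/4} the internal vectors are ζ^0,ζ^3,ζ^6,ζ^9.
candidate 1: n = (-3, -1, -3, -1) → π⊥ ≈ (-3.00000, +1.58579); max(|x|,|y|,|x±y|/√2) = 3.24264 > 1.5 ⇒ ∉ W
candidate 2: n = (1, 0, 0, 0) → π⊥ ≈ (+1.00000, +0.00000); max(|x|,|y|,|x±y|/√2) = 1.00000 ≤ 1.5 ⇒ ∈ W
candidate 3: n = (2, 1, 1, 0) → π⊥ ≈ (+1.29289, -0.29289); max(|x|,|y|,|x±y|/√2) = 1.29289 ≤ 1.5 ⇒ ∈ W
candidate 4: n = (-1, 3, 0, -1) → π⊥ ≈ (-3.82843, +1.41421); max(|x|,|y|,|x±y|/√2) = 3.82843 > 1.5 ⇒ ∉ W
candidate 5: n = (-3, 0, 2, -2) → π⊥ ≈ (-4.41421, -3.41421); max(|x|,|y|,|x±y|/√2) = 5.53553 > 1.5 ⇒ ∉ W
candidate 6: n = (-1, -1, -1, 1) → π⊥ ≈ (+0.41421, +1.00000); max(|x|,|y|,|x±y|/√2) = 1.00000 ≤ 1.5 ⇒ ∈ W
candidate 7: n = (-1, -1, 0, -1) → π⊥ ≈ (-1.00000, -1.41421); max(|x|,|y|,|x±y|/√2) = 1.70711 > 1.5 ⇒ ∉ W
candidate 8: n = (1, 0, -1, -1) → π⊥ ≈ (+0.29289, +0.29289); max(|x|,|y|,|x±y|/√2) = 0.41421 ≤ 1.5 ⇒ ∈ W

2, 3, 6, 8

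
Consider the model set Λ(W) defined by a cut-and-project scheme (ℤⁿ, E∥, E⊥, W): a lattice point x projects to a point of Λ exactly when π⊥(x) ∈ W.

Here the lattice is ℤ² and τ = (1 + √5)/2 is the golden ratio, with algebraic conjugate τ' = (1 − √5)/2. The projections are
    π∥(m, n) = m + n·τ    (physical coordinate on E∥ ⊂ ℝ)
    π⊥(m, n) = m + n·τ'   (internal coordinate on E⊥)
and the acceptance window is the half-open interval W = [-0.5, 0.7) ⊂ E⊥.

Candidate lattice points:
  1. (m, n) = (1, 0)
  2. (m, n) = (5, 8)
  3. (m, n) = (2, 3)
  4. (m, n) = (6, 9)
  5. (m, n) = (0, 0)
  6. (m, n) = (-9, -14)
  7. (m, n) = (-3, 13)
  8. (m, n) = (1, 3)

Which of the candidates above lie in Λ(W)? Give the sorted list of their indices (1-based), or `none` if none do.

Numerically τ ≈ 1.618034 and τ' = −1/τ ≈ -0.618034.
[1] lift (1,0): star map gives 1.000000; window check -0.5 ≤ 1.000000 < 0.7 is false → out
[2] lift (5,8): star map gives 0.055728; window check -0.5 ≤ 0.055728 < 0.7 is true → IN Λ
[3] lift (2,3): star map gives 0.145898; window check -0.5 ≤ 0.145898 < 0.7 is true → IN Λ
[4] lift (6,9): star map gives 0.437694; window check -0.5 ≤ 0.437694 < 0.7 is true → IN Λ
[5] lift (0,0): star map gives 0.000000; window check -0.5 ≤ 0.000000 < 0.7 is true → IN Λ
[6] lift (-9,-14): star map gives -0.347524; window check -0.5 ≤ -0.347524 < 0.7 is true → IN Λ
[7] lift (-3,13): star map gives -11.034442; window check -0.5 ≤ -11.034442 < 0.7 is false → out
[8] lift (1,3): star map gives -0.854102; window check -0.5 ≤ -0.854102 < 0.7 is false → out

2, 3, 4, 5, 6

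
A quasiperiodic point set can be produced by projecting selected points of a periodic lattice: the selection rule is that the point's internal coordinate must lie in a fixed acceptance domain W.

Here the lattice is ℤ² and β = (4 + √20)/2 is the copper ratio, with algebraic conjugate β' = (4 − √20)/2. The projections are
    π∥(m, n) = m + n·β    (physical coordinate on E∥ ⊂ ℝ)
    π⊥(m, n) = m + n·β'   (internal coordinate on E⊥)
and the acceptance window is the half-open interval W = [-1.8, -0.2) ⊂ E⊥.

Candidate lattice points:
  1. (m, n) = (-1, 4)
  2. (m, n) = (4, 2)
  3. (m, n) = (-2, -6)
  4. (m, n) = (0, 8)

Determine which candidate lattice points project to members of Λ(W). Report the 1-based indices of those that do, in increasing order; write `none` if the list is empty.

3

Compute β' = (4−√20)/2 = -0.23607, so π⊥(m,n) = m -0.23607·n.
#1 (-1,4): internal coord -1 + (4)·β' = -1.94427; -1.94427 ∉ [-1.8, -0.2) → out
#2 (4,2): internal coord 4 + (2)·β' = +3.52786; +3.52786 ∉ [-1.8, -0.2) → out
#3 (-2,-6): internal coord -2 + (-6)·β' = -0.58359; -0.58359 ∈ [-1.8, -0.2) → IN Λ
#4 (0,8): internal coord 0 + (8)·β' = -1.88854; -1.88854 ∉ [-1.8, -0.2) → out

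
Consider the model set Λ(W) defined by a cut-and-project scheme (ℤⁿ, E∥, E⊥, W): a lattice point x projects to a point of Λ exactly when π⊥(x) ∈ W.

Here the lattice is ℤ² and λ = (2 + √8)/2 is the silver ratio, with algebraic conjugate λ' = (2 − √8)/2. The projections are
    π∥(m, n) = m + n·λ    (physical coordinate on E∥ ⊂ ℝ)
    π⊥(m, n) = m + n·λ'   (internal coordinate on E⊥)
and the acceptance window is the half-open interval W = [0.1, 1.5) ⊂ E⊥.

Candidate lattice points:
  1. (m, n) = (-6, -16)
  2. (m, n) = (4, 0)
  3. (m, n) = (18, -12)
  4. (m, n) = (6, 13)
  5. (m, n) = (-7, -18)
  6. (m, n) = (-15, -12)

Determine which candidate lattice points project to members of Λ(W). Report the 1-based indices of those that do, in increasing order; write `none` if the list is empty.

1, 4, 5

Numerically λ ≈ 2.4142 and λ' = −1/λ ≈ -0.4142.
candidate 1: (m,n)=(-6,-16) → π∥ = -6-16·λ ≈ -44.6274, π⊥ = -6-16·λ' ≈ 0.6274 ∈ [0.1, 1.5) ⇒ IN Λ
candidate 2: (m,n)=(4,0) → π∥ = 4+0·λ ≈ 4.0000, π⊥ = 4+0·λ' ≈ 4.0000 ∉ [0.1, 1.5) ⇒ out
candidate 3: (m,n)=(18,-12) → π∥ = 18-12·λ ≈ -10.9706, π⊥ = 18-12·λ' ≈ 22.9706 ∉ [0.1, 1.5) ⇒ out
candidate 4: (m,n)=(6,13) → π∥ = 6+13·λ ≈ 37.3848, π⊥ = 6+13·λ' ≈ 0.6152 ∈ [0.1, 1.5) ⇒ IN Λ
candidate 5: (m,n)=(-7,-18) → π∥ = -7-18·λ ≈ -50.4558, π⊥ = -7-18·λ' ≈ 0.4558 ∈ [0.1, 1.5) ⇒ IN Λ
candidate 6: (m,n)=(-15,-12) → π∥ = -15-12·λ ≈ -43.9706, π⊥ = -15-12·λ' ≈ -10.0294 ∉ [0.1, 1.5) ⇒ out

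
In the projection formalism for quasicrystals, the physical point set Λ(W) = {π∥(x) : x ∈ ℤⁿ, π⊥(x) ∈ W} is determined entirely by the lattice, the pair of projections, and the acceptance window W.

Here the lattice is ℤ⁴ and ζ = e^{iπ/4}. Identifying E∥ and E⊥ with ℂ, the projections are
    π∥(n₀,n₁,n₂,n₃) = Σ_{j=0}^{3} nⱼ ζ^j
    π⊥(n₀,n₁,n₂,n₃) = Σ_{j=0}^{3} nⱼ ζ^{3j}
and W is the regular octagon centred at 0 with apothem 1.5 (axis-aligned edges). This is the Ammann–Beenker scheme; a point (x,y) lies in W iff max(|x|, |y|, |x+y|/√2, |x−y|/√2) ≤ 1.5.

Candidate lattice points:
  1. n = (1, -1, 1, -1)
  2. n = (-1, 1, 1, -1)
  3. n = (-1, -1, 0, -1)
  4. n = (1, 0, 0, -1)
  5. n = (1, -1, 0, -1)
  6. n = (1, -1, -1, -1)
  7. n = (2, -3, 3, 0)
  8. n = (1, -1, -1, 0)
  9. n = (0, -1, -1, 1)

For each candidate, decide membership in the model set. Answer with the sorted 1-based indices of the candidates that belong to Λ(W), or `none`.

4, 6

Internal map: ζ^{3j} for j=0..3 gives (1,0), (−√2/2,√2/2), (0,−1), (√2/2,√2/2).
#1 (1, -1, 1, -1): internal (1.000000, -2.414214); octagon support 2.414214 vs apothem 1.5 → ∉ W
#2 (-1, 1, 1, -1): internal (-2.414214, -1.000000); octagon support 2.414214 vs apothem 1.5 → ∉ W
#3 (-1, -1, 0, -1): internal (-1.000000, -1.414214); octagon support 1.707107 vs apothem 1.5 → ∉ W
#4 (1, 0, 0, -1): internal (0.292893, -0.707107); octagon support 0.707107 vs apothem 1.5 → ∈ W
#5 (1, -1, 0, -1): internal (1.000000, -1.414214); octagon support 1.707107 vs apothem 1.5 → ∉ W
#6 (1, -1, -1, -1): internal (1.000000, -0.414214); octagon support 1.000000 vs apothem 1.5 → ∈ W
#7 (2, -3, 3, 0): internal (4.121320, -5.121320); octagon support 6.535534 vs apothem 1.5 → ∉ W
#8 (1, -1, -1, 0): internal (1.707107, 0.292893); octagon support 1.707107 vs apothem 1.5 → ∉ W
#9 (0, -1, -1, 1): internal (1.414214, 1.000000); octagon support 1.707107 vs apothem 1.5 → ∉ W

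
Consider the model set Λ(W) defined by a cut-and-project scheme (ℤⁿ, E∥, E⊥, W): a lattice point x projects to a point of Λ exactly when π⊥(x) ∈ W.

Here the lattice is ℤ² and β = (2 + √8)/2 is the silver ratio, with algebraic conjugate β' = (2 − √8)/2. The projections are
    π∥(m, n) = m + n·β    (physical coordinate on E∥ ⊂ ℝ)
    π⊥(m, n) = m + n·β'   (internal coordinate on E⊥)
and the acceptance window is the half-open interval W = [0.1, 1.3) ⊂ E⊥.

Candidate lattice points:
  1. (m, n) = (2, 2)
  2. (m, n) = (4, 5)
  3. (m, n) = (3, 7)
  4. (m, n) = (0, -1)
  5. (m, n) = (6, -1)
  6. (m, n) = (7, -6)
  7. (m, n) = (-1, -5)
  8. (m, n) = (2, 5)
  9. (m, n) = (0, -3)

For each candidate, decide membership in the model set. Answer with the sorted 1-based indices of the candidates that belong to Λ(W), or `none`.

Compute β' = (2−√8)/2 = -0.4142, so π⊥(m,n) = m -0.4142·n.
#1 (2,2): internal coord 2 + (2)·β' = +1.1716; +1.1716 ∈ [0.1, 1.3) → IN Λ
#2 (4,5): internal coord 4 + (5)·β' = +1.9289; +1.9289 ∉ [0.1, 1.3) → out
#3 (3,7): internal coord 3 + (7)·β' = +0.1005; +0.1005 ∈ [0.1, 1.3) → IN Λ
#4 (0,-1): internal coord 0 + (-1)·β' = +0.4142; +0.4142 ∈ [0.1, 1.3) → IN Λ
#5 (6,-1): internal coord 6 + (-1)·β' = +6.4142; +6.4142 ∉ [0.1, 1.3) → out
#6 (7,-6): internal coord 7 + (-6)·β' = +9.4853; +9.4853 ∉ [0.1, 1.3) → out
#7 (-1,-5): internal coord -1 + (-5)·β' = +1.0711; +1.0711 ∈ [0.1, 1.3) → IN Λ
#8 (2,5): internal coord 2 + (5)·β' = -0.0711; -0.0711 ∉ [0.1, 1.3) → out
#9 (0,-3): internal coord 0 + (-3)·β' = +1.2426; +1.2426 ∈ [0.1, 1.3) → IN Λ

1, 3, 4, 7, 9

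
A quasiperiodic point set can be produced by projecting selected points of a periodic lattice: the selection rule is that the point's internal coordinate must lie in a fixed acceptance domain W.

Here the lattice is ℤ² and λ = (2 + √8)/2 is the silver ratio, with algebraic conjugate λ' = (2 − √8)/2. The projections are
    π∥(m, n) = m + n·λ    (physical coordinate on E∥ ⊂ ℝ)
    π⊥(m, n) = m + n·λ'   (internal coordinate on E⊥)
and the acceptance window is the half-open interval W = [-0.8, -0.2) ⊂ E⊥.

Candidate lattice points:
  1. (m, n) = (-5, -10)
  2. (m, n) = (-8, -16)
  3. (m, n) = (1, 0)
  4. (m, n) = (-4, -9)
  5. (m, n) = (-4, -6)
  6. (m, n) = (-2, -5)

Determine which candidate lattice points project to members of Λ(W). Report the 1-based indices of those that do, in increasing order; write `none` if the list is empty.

Numerically λ ≈ 2.4142 and λ' = −1/λ ≈ -0.4142.
candidate 1: (m,n)=(-5,-10) → π∥ = -5-10·λ ≈ -29.1421, π⊥ = -5-10·λ' ≈ -0.8579 ∉ [-0.8, -0.2) ⇒ out
candidate 2: (m,n)=(-8,-16) → π∥ = -8-16·λ ≈ -46.6274, π⊥ = -8-16·λ' ≈ -1.3726 ∉ [-0.8, -0.2) ⇒ out
candidate 3: (m,n)=(1,0) → π∥ = 1+0·λ ≈ 1.0000, π⊥ = 1+0·λ' ≈ 1.0000 ∉ [-0.8, -0.2) ⇒ out
candidate 4: (m,n)=(-4,-9) → π∥ = -4-9·λ ≈ -25.7279, π⊥ = -4-9·λ' ≈ -0.2721 ∈ [-0.8, -0.2) ⇒ IN Λ
candidate 5: (m,n)=(-4,-6) → π∥ = -4-6·λ ≈ -18.4853, π⊥ = -4-6·λ' ≈ -1.5147 ∉ [-0.8, -0.2) ⇒ out
candidate 6: (m,n)=(-2,-5) → π∥ = -2-5·λ ≈ -14.0711, π⊥ = -2-5·λ' ≈ 0.0711 ∉ [-0.8, -0.2) ⇒ out

4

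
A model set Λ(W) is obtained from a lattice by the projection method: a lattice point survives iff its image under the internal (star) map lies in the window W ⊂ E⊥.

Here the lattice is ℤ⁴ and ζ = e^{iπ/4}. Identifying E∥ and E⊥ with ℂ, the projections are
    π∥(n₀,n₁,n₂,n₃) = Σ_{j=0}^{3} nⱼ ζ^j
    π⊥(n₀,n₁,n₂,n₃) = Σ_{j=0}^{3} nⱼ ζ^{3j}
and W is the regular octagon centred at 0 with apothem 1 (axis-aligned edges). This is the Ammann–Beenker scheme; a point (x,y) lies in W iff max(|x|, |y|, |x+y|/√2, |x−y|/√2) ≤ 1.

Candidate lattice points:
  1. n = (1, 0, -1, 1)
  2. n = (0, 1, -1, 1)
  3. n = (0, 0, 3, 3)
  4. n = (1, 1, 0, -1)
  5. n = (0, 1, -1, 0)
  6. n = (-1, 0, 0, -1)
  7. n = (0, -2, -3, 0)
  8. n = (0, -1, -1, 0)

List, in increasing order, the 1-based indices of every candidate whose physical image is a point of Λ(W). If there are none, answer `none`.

π⊥(n) = n₀ + n₁ζ³ + n₂ζ⁶ + n₃ζ⁹ where ζ = e^{iπ/4}.
candidate 1: n = (1, 0, -1, 1) → π⊥ ≈ (+1.707107, +1.707107); max(|x|,|y|,|x±y|/√2) = 2.414214 > 1 ⇒ ∉ W
candidate 2: n = (0, 1, -1, 1) → π⊥ ≈ (+0.000000, +2.414214); max(|x|,|y|,|x±y|/√2) = 2.414214 > 1 ⇒ ∉ W
candidate 3: n = (0, 0, 3, 3) → π⊥ ≈ (+2.121320, -0.878680); max(|x|,|y|,|x±y|/√2) = 2.121320 > 1 ⇒ ∉ W
candidate 4: n = (1, 1, 0, -1) → π⊥ ≈ (-0.414214, +0.000000); max(|x|,|y|,|x±y|/√2) = 0.414214 ≤ 1 ⇒ ∈ W
candidate 5: n = (0, 1, -1, 0) → π⊥ ≈ (-0.707107, +1.707107); max(|x|,|y|,|x±y|/√2) = 1.707107 > 1 ⇒ ∉ W
candidate 6: n = (-1, 0, 0, -1) → π⊥ ≈ (-1.707107, -0.707107); max(|x|,|y|,|x±y|/√2) = 1.707107 > 1 ⇒ ∉ W
candidate 7: n = (0, -2, -3, 0) → π⊥ ≈ (+1.414214, +1.585786); max(|x|,|y|,|x±y|/√2) = 2.121320 > 1 ⇒ ∉ W
candidate 8: n = (0, -1, -1, 0) → π⊥ ≈ (+0.707107, +0.292893); max(|x|,|y|,|x±y|/√2) = 0.707107 ≤ 1 ⇒ ∈ W

4, 8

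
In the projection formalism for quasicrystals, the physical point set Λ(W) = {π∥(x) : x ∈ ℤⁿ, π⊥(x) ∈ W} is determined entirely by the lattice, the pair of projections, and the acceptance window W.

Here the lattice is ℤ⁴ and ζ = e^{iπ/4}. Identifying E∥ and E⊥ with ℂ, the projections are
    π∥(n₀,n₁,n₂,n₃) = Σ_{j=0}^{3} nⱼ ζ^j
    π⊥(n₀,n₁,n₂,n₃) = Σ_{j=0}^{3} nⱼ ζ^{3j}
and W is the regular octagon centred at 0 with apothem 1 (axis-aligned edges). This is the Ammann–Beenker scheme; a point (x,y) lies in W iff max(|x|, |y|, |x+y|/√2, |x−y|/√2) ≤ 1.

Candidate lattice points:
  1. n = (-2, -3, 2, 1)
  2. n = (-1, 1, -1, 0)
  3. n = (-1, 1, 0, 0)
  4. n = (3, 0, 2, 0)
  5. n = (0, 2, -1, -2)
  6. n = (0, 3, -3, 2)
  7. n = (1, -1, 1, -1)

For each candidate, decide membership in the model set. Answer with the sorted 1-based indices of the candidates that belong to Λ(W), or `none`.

π⊥(n) = n₀ + n₁ζ³ + n₂ζ⁶ + n₃ζ⁹ where ζ = e^{iπ/4}.
#1 (-2, -3, 2, 1): internal (0.82843, -3.41421); octagon support 3.41421 vs apothem 1 → ∉ W
#2 (-1, 1, -1, 0): internal (-1.70711, 1.70711); octagon support 2.41421 vs apothem 1 → ∉ W
#3 (-1, 1, 0, 0): internal (-1.70711, 0.70711); octagon support 1.70711 vs apothem 1 → ∉ W
#4 (3, 0, 2, 0): internal (3.00000, -2.00000); octagon support 3.53553 vs apothem 1 → ∉ W
#5 (0, 2, -1, -2): internal (-2.82843, 1.00000); octagon support 2.82843 vs apothem 1 → ∉ W
#6 (0, 3, -3, 2): internal (-0.70711, 6.53553); octagon support 6.53553 vs apothem 1 → ∉ W
#7 (1, -1, 1, -1): internal (1.00000, -2.41421); octagon support 2.41421 vs apothem 1 → ∉ W

none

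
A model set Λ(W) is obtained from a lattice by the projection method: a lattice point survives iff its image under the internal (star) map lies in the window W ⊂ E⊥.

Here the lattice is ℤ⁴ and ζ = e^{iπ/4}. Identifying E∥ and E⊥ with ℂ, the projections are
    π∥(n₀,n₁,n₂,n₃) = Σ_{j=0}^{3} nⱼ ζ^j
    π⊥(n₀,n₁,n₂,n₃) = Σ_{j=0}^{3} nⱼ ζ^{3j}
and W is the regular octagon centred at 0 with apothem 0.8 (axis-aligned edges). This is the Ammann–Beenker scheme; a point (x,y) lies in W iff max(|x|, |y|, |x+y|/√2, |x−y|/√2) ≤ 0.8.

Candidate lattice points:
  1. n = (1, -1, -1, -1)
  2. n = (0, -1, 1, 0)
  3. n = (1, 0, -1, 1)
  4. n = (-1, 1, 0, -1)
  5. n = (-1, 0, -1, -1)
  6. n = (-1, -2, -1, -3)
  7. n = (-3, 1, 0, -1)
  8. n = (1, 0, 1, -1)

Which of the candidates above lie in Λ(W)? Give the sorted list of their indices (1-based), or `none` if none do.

none

Internal map: ζ^{3j} for j=0..3 gives (1,0), (−√2/2,√2/2), (0,−1), (√2/2,√2/2).
candidate 1: n = (1, -1, -1, -1) → π⊥ ≈ (+1.00000, -0.41421); max(|x|,|y|,|x±y|/√2) = 1.00000 > 0.8 ⇒ ∉ W
candidate 2: n = (0, -1, 1, 0) → π⊥ ≈ (+0.70711, -1.70711); max(|x|,|y|,|x±y|/√2) = 1.70711 > 0.8 ⇒ ∉ W
candidate 3: n = (1, 0, -1, 1) → π⊥ ≈ (+1.70711, +1.70711); max(|x|,|y|,|x±y|/√2) = 2.41421 > 0.8 ⇒ ∉ W
candidate 4: n = (-1, 1, 0, -1) → π⊥ ≈ (-2.41421, +0.00000); max(|x|,|y|,|x±y|/√2) = 2.41421 > 0.8 ⇒ ∉ W
candidate 5: n = (-1, 0, -1, -1) → π⊥ ≈ (-1.70711, +0.29289); max(|x|,|y|,|x±y|/√2) = 1.70711 > 0.8 ⇒ ∉ W
candidate 6: n = (-1, -2, -1, -3) → π⊥ ≈ (-1.70711, -2.53553); max(|x|,|y|,|x±y|/√2) = 3.00000 > 0.8 ⇒ ∉ W
candidate 7: n = (-3, 1, 0, -1) → π⊥ ≈ (-4.41421, +0.00000); max(|x|,|y|,|x±y|/√2) = 4.41421 > 0.8 ⇒ ∉ W
candidate 8: n = (1, 0, 1, -1) → π⊥ ≈ (+0.29289, -1.70711); max(|x|,|y|,|x±y|/√2) = 1.70711 > 0.8 ⇒ ∉ W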